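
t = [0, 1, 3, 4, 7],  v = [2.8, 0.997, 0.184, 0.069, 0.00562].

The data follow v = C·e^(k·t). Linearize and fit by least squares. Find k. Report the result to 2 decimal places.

k = -0.88

Let Y = ln v. Fitting Y = k·t + ln C by least squares:
Σt = 15.0000, Σ(t)² = 75.0000, Σln v = -8.5213, Σt·ln v = -52.0460.
Equations: 75.0000·k + 15.0000·ln C = -52.0460;  15.0000·k + 5·ln C = -8.5213.
Δ = 75.0000·5 − (15.0000)² = 150.0000; k = (-52.0460·5 − 15.0000·-8.5213)/150.0000 = -0.88274, ln C = (75.0000·-8.5213 − 15.0000·-52.0460)/150.0000 = 0.94396.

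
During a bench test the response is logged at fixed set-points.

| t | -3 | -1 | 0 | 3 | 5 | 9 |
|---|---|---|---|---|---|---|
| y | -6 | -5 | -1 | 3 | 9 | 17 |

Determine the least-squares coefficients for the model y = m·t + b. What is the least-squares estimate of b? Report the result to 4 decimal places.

b = -1.4888

Entries of MᵀM: Σt·t = 125, Σt = 13, Σ1 = 6.
Moment sums: Σt·y = 230, Σy = 17.
MᵀM·[m, b]ᵀ = Mᵀy becomes [[125, 13]; [13, 6]]·[m, b]ᵀ = [230, 17]ᵀ.
det = 125·6 − 13² = 581.
m = (230·6 − 13·17)/581 = 1159/581; b = (125·17 − 13·230)/581 = -865/581.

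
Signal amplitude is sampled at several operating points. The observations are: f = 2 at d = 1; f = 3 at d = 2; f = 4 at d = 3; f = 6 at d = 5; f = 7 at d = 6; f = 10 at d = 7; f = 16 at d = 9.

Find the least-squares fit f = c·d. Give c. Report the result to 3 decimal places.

Setting ∂/∂c … = 0 gives: 205·c = 306.
(Σd·d = 205, Σd·f = 306.)
Hence c = 306 / 205 ≈ 1.49268.

c = 1.493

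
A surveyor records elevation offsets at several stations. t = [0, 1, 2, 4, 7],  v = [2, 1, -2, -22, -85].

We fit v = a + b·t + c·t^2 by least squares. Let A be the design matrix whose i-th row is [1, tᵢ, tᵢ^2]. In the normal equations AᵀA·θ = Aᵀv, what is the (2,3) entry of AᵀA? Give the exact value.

416

Row 2 ↔ basis t, column 3 ↔ basis t^2, so (AᵀA)_{2,3} = Σᵢ (t)·(t^2) = (0)·(0) + (1)·(1) + (2)·(4) + (4)·(16) + (7)·(49) = 416.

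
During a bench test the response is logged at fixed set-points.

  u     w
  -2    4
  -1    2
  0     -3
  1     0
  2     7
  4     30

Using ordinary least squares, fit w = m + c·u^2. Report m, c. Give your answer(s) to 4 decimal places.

The normal system AᵀA·[m, c]ᵀ = Aᵀw is [[6, 26]; [26, 290]]·[m, c]ᵀ = [40, 526]ᵀ.
Δ = 6·290 − 26² = 1064.
m = (40·290 − 26·526)/1064 = -519/266; c = (6·526 − 26·40)/1064 = 529/266.

m = -1.9511, c = 1.9887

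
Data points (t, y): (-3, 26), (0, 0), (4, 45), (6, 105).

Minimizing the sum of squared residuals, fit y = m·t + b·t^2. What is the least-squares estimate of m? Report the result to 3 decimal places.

m = -0.066

Compute the Gram sums: Σt·t = 61, Σt·t^2 = 253, Σt^2·t^2 = 1633.
And Σt·y = 732, Σt^2·y = 4734.
Normal equations: [[61, 253]; [253, 1633]]·[m, b]ᵀ = [732, 4734]ᵀ.
Δ = 61·1633 − 253² = 35604.
m = (732·1633 − 253·4734)/35604 = -17/258; b = (61·4734 − 253·732)/35604 = 17263/5934.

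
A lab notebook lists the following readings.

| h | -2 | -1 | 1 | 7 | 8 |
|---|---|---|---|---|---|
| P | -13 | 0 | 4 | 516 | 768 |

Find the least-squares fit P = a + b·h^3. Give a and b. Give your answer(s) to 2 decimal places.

a = 1.07, b = 1.50

The normal system MᵀM·[a, b]ᵀ = MᵀP is [[5, 847]; [847, 379859]]·[a, b]ᵀ = [1275, 570312]ᵀ.
Eliminating b: 379859·(row 1) − 847·(row 2) gives 1181886·a = 379859·1275 − 847·570312 = 1265961, so a = 421987/393962.
Then b = (570312 − 847·(421987/393962))/379859 = 590545/393962.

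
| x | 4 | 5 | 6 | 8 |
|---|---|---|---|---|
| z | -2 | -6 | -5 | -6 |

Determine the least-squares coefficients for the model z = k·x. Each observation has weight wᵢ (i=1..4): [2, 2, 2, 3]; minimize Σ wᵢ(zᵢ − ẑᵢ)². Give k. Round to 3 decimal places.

Forming MᵀWM = [[346]] and MᵀWz = [-280]ᵀ gives MᵀWM·[k]ᵀ = MᵀWz.
k = (-280)/346 = -0.809249.

k = -0.809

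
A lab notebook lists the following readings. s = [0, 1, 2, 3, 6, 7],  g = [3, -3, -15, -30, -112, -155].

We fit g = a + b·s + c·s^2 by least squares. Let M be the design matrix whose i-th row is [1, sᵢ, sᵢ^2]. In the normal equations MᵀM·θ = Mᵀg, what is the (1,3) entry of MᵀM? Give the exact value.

Row 1 ↔ basis 1, column 3 ↔ basis s^2, so (MᵀM)_{1,3} = Σᵢ s^2 = (1)·(0) + (1)·(1) + (1)·(4) + (1)·(9) + (1)·(36) + (1)·(49) = 99.

99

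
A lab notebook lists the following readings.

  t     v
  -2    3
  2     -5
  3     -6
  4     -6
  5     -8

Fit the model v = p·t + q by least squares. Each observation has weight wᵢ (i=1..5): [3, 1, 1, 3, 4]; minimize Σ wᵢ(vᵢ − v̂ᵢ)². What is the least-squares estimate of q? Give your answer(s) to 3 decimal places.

q = -0.339

Sums needed: Σwᵢ·t·t = 173, Σwᵢ·t = 31, Σwᵢ·1 = 12.
Moment sums: Σwᵢ·t·v = -278, Σwᵢ·v = -52.
Eliminating q: 12·(row 1) − 31·(row 2) gives 1115·p = 12·(-278) − 31·(-52) = -1724, so p = -1724/1115.
Then q = ((-52) − 31·(-1724/1115))/12 = -378/1115.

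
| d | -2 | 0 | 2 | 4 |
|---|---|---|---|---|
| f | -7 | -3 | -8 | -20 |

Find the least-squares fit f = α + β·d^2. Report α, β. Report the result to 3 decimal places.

α = -3.167, β = -1.056

MᵀM·[α, β]ᵀ = Mᵀf reads: 4·α + 24·β = -38;  24·α + 288·β = -380.
(Σ1 = 4, Σd^2 = 24, Σd^2·d^2 = 288, Σf = -38, Σd^2·f = -380.)
det = 4·288 − 24² = 576.
α = ((-38)·288 − 24·(-380))/576 = -19/6; β = (4·(-380) − 24·(-38))/576 = -19/18.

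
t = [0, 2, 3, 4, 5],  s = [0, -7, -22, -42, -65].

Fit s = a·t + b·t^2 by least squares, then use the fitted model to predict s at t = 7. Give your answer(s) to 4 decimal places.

The normal system AᵀA·[a, b]ᵀ = Aᵀs is [[54, 224]; [224, 978]]·[a, b]ᵀ = [-573, -2523]ᵀ.
Eliminating b: 978·(row 1) − 224·(row 2) gives 2636·a = 978·(-573) − 224·(-2523) = 4758, so a = 2379/1318.
Then b = ((-2523) − 224·(2379/1318))/978 = -3945/1318.
At t = 7: ŝ = (2379/1318)·(7) + (-3945/1318)·(49) = -88326/659.

ŝ = -134.0303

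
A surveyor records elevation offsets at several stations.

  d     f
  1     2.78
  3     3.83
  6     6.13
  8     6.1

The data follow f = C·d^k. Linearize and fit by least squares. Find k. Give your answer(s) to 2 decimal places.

Taking logs, ln f = k·ln d + ln C, so regress ln f on ln d.
Over the data: Σln d = 4.9698, Σ(ln d)² = 8.7414, Σln f = 5.9868, Σln d·ln f = 8.4843.
Normal system: [[8.7414, 4.9698]; [4.9698, 4]]·[k, ln C]ᵀ = [8.4843, 5.9868]ᵀ.
Slope k = (n·Σln d·ln f − Σln d·Σln f)/(n·Σ(ln d)² − (Σln d)²) = (4·8.4843 − 4.9698·5.9868)/10.2667 = 0.40754; ln C = (Σln f − k·Σln d)/n = 0.99036.

k = 0.41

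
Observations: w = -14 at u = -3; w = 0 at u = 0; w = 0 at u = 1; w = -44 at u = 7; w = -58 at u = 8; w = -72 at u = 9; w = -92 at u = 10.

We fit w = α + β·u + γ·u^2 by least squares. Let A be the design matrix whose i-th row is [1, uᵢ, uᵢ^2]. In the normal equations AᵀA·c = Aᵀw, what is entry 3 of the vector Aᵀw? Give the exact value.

Entry 3 ↔ basis u^2, so (Aᵀw)_{3} = Σᵢ (u^2)·wᵢ = (9)·(-14) + (0)·(0) + (1)·(0) + (49)·(-44) + (64)·(-58) + (81)·(-72) + (100)·(-92) = -21026.

-21026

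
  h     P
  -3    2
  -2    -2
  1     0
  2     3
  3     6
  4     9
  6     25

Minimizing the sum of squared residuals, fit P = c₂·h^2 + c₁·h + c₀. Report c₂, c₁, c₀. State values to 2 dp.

c₂ = 0.61, c₁ = 0.73, c₀ = -1.87

The normal system AᵀA·[c₂, c₁, c₀]ᵀ = AᵀP is [[1747, 281, 79]; [281, 79, 11]; [79, 11, 7]]·[c₂, c₁, c₀]ᵀ = [1120, 208, 43]ᵀ.
Row-reducing yields c₂ = 6667/10962, c₁ = 23995/32886, c₀ = -4387/2349.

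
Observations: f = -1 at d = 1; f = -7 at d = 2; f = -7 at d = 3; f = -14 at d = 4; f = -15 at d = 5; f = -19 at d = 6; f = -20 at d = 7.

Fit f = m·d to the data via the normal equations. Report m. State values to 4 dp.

m = -3.0071

Normal-equation sums: Σd·d = 140.
Moment sums: Σd·f = -421.
Hence m = -421 / 140 ≈ -3.00714.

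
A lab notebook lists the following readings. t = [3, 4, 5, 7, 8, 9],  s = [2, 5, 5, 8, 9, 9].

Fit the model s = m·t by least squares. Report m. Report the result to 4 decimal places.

m = 1.0656

The normal system XᵀX·[m]ᵀ = Xᵀs is [[244]]·[m]ᵀ = [260]ᵀ.
Hence m = 260 / 244 ≈ 1.06557.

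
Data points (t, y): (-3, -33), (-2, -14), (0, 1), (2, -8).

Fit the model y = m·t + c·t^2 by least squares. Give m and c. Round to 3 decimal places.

Forming AᵀA = [[17, -27]; [-27, 113]] and Aᵀy = [111, -385]ᵀ gives AᵀA·[m, c]ᵀ = Aᵀy.
Eliminating c: 113·(row 1) − (-27)·(row 2) gives 1192·m = 113·111 − (-27)·(-385) = 2148, so m = 537/298.
Then c = ((-385) − (-27)·(537/298))/113 = -887/298.

m = 1.802, c = -2.977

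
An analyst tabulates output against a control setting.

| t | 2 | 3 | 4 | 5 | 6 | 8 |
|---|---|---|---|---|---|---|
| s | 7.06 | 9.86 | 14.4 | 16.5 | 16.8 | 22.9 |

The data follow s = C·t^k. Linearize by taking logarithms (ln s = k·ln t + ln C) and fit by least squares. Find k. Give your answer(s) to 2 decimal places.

k = 0.84

Taking logs, ln s = k·ln t + ln C, so regress ln s on ln t.
Sums: Σln t = 8.6587, Σ(ln t)² = 13.7340, Σln s = 15.6660, Σln t·ln s = 23.6445.
Normal system: [[13.7340, 8.6587]; [8.6587, 6]]·[k, ln C]ᵀ = [23.6445, 15.6660]ᵀ.
Δ = 13.7340·6 − (8.6587)² = 7.4309; k = (23.6445·6 − 8.6587·15.6660)/7.4309 = 0.83701, ln C = (13.7340·15.6660 − 8.6587·23.6445)/7.4309 = 1.40311.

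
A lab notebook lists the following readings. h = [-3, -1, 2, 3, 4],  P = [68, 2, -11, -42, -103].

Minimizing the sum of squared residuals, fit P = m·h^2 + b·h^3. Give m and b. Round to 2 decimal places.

MᵀM·[m, b]ᵀ = MᵀP reads: 435·m + 1055·b = -1456;  1055·m + 5619·b = -9652.
(Σh^2·h^2 = 435, Σh^2·h^3 = 1055, Σh^3·h^3 = 5619, Σh^2·P = -1456, Σh^3·P = -9652.)
det = 435·5619 − 1055² = 1331240.
m = ((-1456)·5619 − 1055·(-9652))/1331240 = 500399/332810; b = (435·(-9652) − 1055·(-1456))/1331240 = -133127/66562.

m = 1.50, b = -2.00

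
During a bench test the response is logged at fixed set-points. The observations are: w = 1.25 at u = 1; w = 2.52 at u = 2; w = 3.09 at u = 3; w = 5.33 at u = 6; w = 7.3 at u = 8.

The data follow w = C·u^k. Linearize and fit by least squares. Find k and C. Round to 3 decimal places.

Linearized form: ln w = k·ln u + ln C. From the 5 transformed points,
AᵀA = [[9.2219, 5.6630]; [5.6630, 5]], rhs = [9.0120, 5.9368]ᵀ  (here Σln u = 5.6630, Σ(ln u)² = 9.2219, Σln w = 5.9368, Σln u·ln w = 9.0120).
Δ = 9.2219·5 − (5.6630)² = 14.0403; k = (9.0120·5 − 5.6630·5.9368)/14.0403 = 0.81480, ln C = (9.2219·5.9368 − 5.6630·9.0120)/14.0403 = 0.26452, so C = exp(0.26452) = 1.30281.

k = 0.815, C = 1.303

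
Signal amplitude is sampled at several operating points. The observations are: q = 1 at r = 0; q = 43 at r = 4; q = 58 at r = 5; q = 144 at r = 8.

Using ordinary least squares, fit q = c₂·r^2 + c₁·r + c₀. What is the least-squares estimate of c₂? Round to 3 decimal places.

The normal equations are: 4977·c₂ + 701·c₁ + 105·c₀ = 11354;  701·c₂ + 105·c₁ + 17·c₀ = 1614;  105·c₂ + 17·c₁ + 4·c₀ = 246.
Row-reducing yields c₂ = 15535/7832, c₁ = 15113/7832, c₀ = 2411/1958.

c₂ = 1.984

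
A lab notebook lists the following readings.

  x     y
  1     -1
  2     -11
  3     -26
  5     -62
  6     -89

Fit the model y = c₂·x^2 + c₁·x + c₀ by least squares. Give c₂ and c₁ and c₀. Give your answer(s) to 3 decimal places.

Setting ∂/∂c₂ … = 0 gives: 2019·c₂ + 377·c₁ + 75·c₀ = -5033;  377·c₂ + 75·c₁ + 17·c₀ = -945;  75·c₂ + 17·c₁ + 5·c₀ = -189.
(Σx^2·x^2 = 2019, Σx^2·x = 377, Σx^2 = 75, Σx·x = 75, Σx = 17, Σ1 = 5, Σx^2·y = -5033, Σx·y = -945, Σy = -189.)
Solving the 3×3 system (Gaussian elimination) gives c₂ = -163/88, c₁ = -391/88, c₀ = 56/11.

c₂ = -1.852, c₁ = -4.443, c₀ = 5.091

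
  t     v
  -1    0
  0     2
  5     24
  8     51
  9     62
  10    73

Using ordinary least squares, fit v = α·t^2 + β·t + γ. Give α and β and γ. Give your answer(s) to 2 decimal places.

α = 0.52, β = 1.94, γ = 1.64

Compute the Gram sums: Σt^2·t^2 = 21283, Σt^2·t = 2365, Σt^2 = 271, Σt·t = 271, Σt = 31, Σ1 = 6.
For Xᵀv: Σt^2·v = 16186, Σt·v = 1816, Σv = 212.
Inverting the 3×3 Gram matrix, [α, β, γ]ᵀ = [5337/10192, 19811/10192, 8353/5096]ᵀ.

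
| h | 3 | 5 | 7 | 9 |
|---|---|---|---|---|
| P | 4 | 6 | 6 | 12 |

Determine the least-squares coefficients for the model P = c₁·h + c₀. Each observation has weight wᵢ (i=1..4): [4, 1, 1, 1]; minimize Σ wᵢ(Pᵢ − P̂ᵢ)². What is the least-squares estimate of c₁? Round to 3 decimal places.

Setting ∂/∂c₁ … = 0 gives: 191·c₁ + 33·c₀ = 228;  33·c₁ + 7·c₀ = 40.
Eliminating c₀: 7·(row 1) − 33·(row 2) gives 248·c₁ = 7·228 − 33·40 = 276, so c₁ = 69/62.
Then c₀ = (40 − 33·(69/62))/7 = 29/62.

c₁ = 1.113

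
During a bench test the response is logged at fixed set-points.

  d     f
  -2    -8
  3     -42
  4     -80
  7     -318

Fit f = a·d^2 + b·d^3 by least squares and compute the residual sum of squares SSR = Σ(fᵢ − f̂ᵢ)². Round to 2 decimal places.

SSR = 1.66

Compute the Gram sums: Σd^2·d^2 = 2754, Σd^2·d^3 = 18042, Σd^3·d^3 = 122538.
Right-hand side: Σd^2·f = -17272, Σd^3·f = -115264.
Eliminating b: 122538·(row 1) − 18042·(row 2) gives 11955888·a = 122538·(-17272) − 18042·(-115264) = -36883248, so a = -768401/249081.
Then b = ((-115264) − 18042·(-768401/249081))/122538 = -121159/249081.
Residuals: 37228/83027, -91500/83027, 40704/83027, 68/11861; SSR = 137488/83027.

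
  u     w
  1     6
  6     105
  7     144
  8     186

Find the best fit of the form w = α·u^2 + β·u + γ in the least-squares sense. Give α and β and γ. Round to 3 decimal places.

α = 2.929, β = -0.582, γ = 3.626

Entries of MᵀM: Σu^2·u^2 = 7794, Σu^2·u = 1072, Σu^2 = 150, Σu·u = 150, Σu = 22, Σ1 = 4.
Right-hand side: Σu^2·w = 22746, Σu·w = 3132, Σw = 441.
MᵀM·[α, β, γ]ᵀ = Mᵀw becomes [[7794, 1072, 150]; [1072, 150, 22]; [150, 22, 4]]·[α, β, γ]ᵀ = [22746, 3132, 441]ᵀ.
Row-reducing yields α = 5541/1892, β = -1101/1892, γ = 6861/1892.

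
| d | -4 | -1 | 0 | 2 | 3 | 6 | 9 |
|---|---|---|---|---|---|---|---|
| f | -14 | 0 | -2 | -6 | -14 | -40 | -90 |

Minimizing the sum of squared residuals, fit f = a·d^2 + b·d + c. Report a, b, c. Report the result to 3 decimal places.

a = -1.006, b = -0.772, c = -0.934

Setting ∂/∂a … = 0 gives: 8211·a + 915·b + 147·c = -9104;  915·a + 147·b + 15·c = -1048;  147·a + 15·b + 7·c = -166.
(Σd^2·d^2 = 8211, Σd^2·d = 915, Σd^2 = 147, Σd·d = 147, Σd = 15, Σ1 = 7, Σd^2·f = -9104, Σd·f = -1048, Σf = -166.)
Row-reducing yields a = -3193/3174, b = -817/1058, c = -494/529.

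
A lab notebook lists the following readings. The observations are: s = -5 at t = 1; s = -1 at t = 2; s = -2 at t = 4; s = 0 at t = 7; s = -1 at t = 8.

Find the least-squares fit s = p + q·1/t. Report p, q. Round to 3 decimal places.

p = 0.083, q = -4.667

From the data, Σ1 = 5, Σ1/t = 113/56, Σ1/t·1/t = 4229/3136.
And Σs = -9, Σ1/t·s = -49/8.
det = 5·(4229/3136) − (113/56)² = 1047/392.
p = ((-9)·(4229/3136) − (113/56)·(-49/8))/(1047/392) = 1/12; q = (5·(-49/8) − (113/56)·(-9))/(1047/392) = -14/3.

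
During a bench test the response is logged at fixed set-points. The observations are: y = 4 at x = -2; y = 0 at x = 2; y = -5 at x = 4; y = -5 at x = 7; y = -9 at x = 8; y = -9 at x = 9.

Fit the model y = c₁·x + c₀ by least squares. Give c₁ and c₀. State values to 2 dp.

MᵀM·[c₁, c₀]ᵀ = Mᵀy reads: 218·c₁ + 28·c₀ = -216;  28·c₁ + 6·c₀ = -24.
(Σx·x = 218, Σx = 28, Σ1 = 6, Σx·y = -216, Σy = -24.)
Eliminating c₀: 6·(row 1) − 28·(row 2) gives 524·c₁ = 6·(-216) − 28·(-24) = -624, so c₁ = -156/131.
Then c₀ = ((-24) − 28·(-156/131))/6 = 204/131.

c₁ = -1.19, c₀ = 1.56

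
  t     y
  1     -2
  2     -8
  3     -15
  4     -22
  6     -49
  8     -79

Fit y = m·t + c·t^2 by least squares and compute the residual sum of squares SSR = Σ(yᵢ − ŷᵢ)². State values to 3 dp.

From the data, Σt·t = 130, Σt·t^2 = 828, Σt^2·t^2 = 5746.
For Aᵀy: Σt·y = -1077, Σt^2·y = -7341.
Eliminating c: 5746·(row 1) − 828·(row 2) gives 61396·m = 5746·(-1077) − 828·(-7341) = -110094, so m = -55047/30698.
Then c = ((-7341) − 828·(-55047/30698))/5746 = -31287/30698.
Residuals: 12469/15349, -5171/15349, -6873/15349, 22712/15349, -23794/15349, 8801/15349; SSR = 90488/15349.

SSR = 5.895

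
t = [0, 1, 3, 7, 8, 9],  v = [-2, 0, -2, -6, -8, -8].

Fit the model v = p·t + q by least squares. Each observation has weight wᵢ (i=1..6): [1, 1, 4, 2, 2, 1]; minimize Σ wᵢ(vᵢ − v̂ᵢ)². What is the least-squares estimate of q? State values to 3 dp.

q = 0.178

Setting ∂/∂p … = 0 gives: 344·p + 52·q = -308;  52·p + 11·q = -46.
(Σwᵢ·t·t = 344, Σwᵢ·t = 52, Σwᵢ·1 = 11, Σwᵢ·t·v = -308, Σwᵢ·v = -46.)
det = 344·11 − 52² = 1080.
p = ((-308)·11 − 52·(-46))/1080 = -83/90; q = (344·(-46) − 52·(-308))/1080 = 8/45.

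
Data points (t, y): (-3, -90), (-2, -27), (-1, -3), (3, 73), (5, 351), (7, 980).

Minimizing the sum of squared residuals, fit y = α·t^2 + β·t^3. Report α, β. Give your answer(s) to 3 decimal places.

α = -0.933, β = 2.991

The normal system XᵀX·[α, β]ᵀ = Xᵀy is [[3205, 19899]; [19899, 134797]]·[α, β]ᵀ = [56531, 384635]ᵀ.
det = 3205·134797 − 19899² = 36054184.
α = (56531·134797 − 19899·384635)/36054184 = -16821329/18027092; β = (3205·384635 − 19899·56531)/36054184 = 53922403/18027092.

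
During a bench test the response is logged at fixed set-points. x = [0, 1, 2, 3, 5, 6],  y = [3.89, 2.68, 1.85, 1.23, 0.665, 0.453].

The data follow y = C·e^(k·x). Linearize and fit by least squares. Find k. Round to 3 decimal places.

Linearized form: ln y = k·x + ln C. From the 6 transformed points,
XᵀX = [[75.0000, 17.0000]; [17.0000, 6]], rhs = [-3.9538, 1.9666]ᵀ  (here Σx = 17.0000, Σ(x)² = 75.0000, Σln y = 1.9666, Σx·ln y = -3.9538).
Slope k = (n·Σx·ln y − Σx·Σln y)/(n·Σ(x)² − (Σx)²) = (6·-3.9538 − 17.0000·1.9666)/161.0000 = -0.35500; ln C = (Σln y − k·Σx)/n = 1.33360.

k = -0.355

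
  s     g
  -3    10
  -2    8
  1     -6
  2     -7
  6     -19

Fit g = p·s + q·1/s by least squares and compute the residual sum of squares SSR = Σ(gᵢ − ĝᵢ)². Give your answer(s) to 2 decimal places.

From the data, Σs·s = 54, Σs·1/s = 5, Σ1/s·1/s = 59/36.
And Σs·g = -180, Σ1/s·g = -20.
Δ = 54·(59/36) − 5² = 127/2.
p = ((-180)·(59/36) − 5·(-20))/(127/2) = -390/127; q = (54·(-20) − 5·(-180))/(127/2) = -360/127.
Residuals: -20/127, 56/127, -12/127, 71/127, -13/127; SSR = 70/127.

SSR = 0.55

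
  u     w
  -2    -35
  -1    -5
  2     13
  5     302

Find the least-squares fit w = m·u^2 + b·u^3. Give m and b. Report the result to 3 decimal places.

m = -2.750, b = 2.966

XᵀX·[m, b]ᵀ = Xᵀw reads: 658·m + 3124·b = 7457;  3124·m + 15754·b = 38139.
(Σu^2·u^2 = 658, Σu^2·u^3 = 3124, Σu^3·u^3 = 15754, Σu^2·w = 7457, Σu^3·w = 38139.)
Determinant 658·15754 − 3124² = 606756.
m = (7457·15754 − 3124·38139)/606756 = -834329/303378; b = (658·38139 − 3124·7457)/606756 = 899897/303378.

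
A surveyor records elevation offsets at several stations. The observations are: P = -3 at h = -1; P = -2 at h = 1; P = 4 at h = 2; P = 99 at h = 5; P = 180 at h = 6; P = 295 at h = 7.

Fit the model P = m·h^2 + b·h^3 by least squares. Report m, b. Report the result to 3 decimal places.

m = -1.192, b = 1.031

Entries of MᵀM: Σh^2·h^2 = 4340, Σh^2·h^3 = 27740, Σh^3·h^3 = 179996.
Right-hand side: Σh^2·P = 23421, Σh^3·P = 152473.
MᵀM·[m, b]ᵀ = MᵀP becomes [[4340, 27740]; [27740, 179996]]·[m, b]ᵀ = [23421, 152473]ᵀ.
det = 4340·179996 − 27740² = 11675040.
m = (23421·179996 − 27740·152473)/11675040 = -869669/729690; b = (4340·152473 − 27740·23421)/11675040 = 300857/291876.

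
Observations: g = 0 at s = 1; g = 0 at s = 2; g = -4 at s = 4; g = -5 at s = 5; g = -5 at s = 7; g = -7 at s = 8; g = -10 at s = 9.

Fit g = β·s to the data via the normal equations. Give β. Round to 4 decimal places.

β = -0.9250

From the data, Σs·s = 240.
For Xᵀg: Σs·g = -222.
So XᵀX·[β]ᵀ = Xᵀg: [[240]]·[β]ᵀ = [-222]ᵀ.
Hence β = -222 / 240 ≈ -0.925.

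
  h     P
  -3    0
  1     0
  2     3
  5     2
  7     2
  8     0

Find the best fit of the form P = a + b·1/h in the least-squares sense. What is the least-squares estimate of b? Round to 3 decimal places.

b = 0.281

Forming XᵀX = [[6, 1373/840]; [1373/840, 1014049/705600]] and XᵀP = [7, 153/70]ᵀ gives XᵀX·[a, b]ᵀ = XᵀP.
Determinant 6·(1014049/705600) − (1373/840)² = 839833/141120.
a = (7·(1014049/705600) − (1373/840)·(153/70))/(839833/141120) = 915503/839833; b = (6·(153/70) − (1373/840)·7)/(839833/141120) = 236040/839833.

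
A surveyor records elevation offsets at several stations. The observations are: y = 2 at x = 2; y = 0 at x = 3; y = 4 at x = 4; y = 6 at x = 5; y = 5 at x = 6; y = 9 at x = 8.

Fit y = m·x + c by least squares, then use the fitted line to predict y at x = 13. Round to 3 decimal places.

ŷ = 15.286

From the data, Σx·x = 154, Σx = 28, Σ1 = 6.
And Σx·y = 152, Σy = 26.
MᵀM·[m, c]ᵀ = Mᵀy becomes [[154, 28]; [28, 6]]·[m, c]ᵀ = [152, 26]ᵀ.
Eliminating c: 6·(row 1) − 28·(row 2) gives 140·m = 6·152 − 28·26 = 184, so m = 46/35.
Then c = (26 − 28·(46/35))/6 = -9/5.
At x = 13: ŷ = (46/35)·(13) + (-9/5)·(1) = 107/7.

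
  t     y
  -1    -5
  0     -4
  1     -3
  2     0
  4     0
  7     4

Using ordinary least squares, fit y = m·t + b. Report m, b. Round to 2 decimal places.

Normal-equation sums: Σt·t = 71, Σt = 13, Σ1 = 6.
And Σt·y = 30, Σy = -8.
MᵀM·[m, b]ᵀ = Mᵀy becomes [[71, 13]; [13, 6]]·[m, b]ᵀ = [30, -8]ᵀ.
det = 71·6 − 13² = 257.
m = (30·6 − 13·(-8))/257 = 284/257; b = (71·(-8) − 13·30)/257 = -958/257.

m = 1.11, b = -3.73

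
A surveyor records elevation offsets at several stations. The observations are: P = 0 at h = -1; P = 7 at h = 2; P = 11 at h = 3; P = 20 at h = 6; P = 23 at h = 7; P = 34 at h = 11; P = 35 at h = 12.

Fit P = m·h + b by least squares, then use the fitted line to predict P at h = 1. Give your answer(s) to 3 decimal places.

P̂ = 5.373

Setting ∂/∂m … = 0 gives: 364·m + 40·b = 1122;  40·m + 7·b = 130.
det = 364·7 − 40² = 948.
m = (1122·7 − 40·130)/948 = 1327/474; b = (364·130 − 40·1122)/948 = 610/237.
At h = 1: P̂ = (1327/474)·(1) + (610/237)·(1) = 849/158.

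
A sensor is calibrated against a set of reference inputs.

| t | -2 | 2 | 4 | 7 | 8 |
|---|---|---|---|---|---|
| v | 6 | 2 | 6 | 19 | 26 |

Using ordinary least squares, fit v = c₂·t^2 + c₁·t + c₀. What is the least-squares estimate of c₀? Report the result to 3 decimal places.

c₀ = 2.001

From the data, Σt^2·t^2 = 6785, Σt^2·t = 919, Σt^2 = 137, Σt·t = 137, Σt = 19, Σ1 = 5.
For Xᵀv: Σt^2·v = 2723, Σt·v = 357, Σv = 59.
Normal equations: [[6785, 919, 137]; [919, 137, 19]; [137, 19, 5]]·[c₂, c₁, c₀]ᵀ = [2723, 357, 59]ᵀ.
Row-reducing yields c₂ = 1957/3927, c₁ = -1328/1309, c₀ = 7856/3927.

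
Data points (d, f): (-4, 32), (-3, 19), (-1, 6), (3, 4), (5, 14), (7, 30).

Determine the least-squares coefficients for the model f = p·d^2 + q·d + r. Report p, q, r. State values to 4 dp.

Forming AᵀA = [[3445, 403, 109]; [403, 109, 7]; [109, 7, 6]] and Aᵀf = [2545, 101, 105]ᵀ gives AᵀA·[p, q, r]ᵀ = Aᵀf.
Solving the 3×3 system (Gaussian elimination) gives p = 42127/42972, q = -622013/214860, r = 54933/17905.

p = 0.9803, q = -2.8950, r = 3.0680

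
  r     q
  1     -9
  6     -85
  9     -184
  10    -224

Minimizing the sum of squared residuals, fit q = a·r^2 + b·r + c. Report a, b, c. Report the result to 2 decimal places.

a = -2.17, b = -0.08, c = -6.69

Compute the Gram sums: Σr^2·r^2 = 17858, Σr^2·r = 1946, Σr^2 = 218, Σr·r = 218, Σr = 26, Σ1 = 4.
Right-hand side: Σr^2·q = -40373, Σr·q = -4415, Σq = -502.
Row-reducing yields a = -1571/724, b = -61/724, c = -2423/362.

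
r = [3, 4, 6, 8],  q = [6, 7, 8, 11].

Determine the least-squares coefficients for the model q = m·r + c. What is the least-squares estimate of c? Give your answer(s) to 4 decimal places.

c = 3.0169

The normal equations are: 125·m + 21·c = 182;  21·m + 4·c = 32.
det = 125·4 − 21² = 59.
m = (182·4 − 21·32)/59 = 56/59; c = (125·32 − 21·182)/59 = 178/59.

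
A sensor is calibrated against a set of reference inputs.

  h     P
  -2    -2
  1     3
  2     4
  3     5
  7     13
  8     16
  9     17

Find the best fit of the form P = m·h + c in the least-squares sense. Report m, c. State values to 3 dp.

m = 1.780, c = 0.880

Setting ∂/∂m … = 0 gives: 212·m + 28·c = 402;  28·m + 7·c = 56.
det = 212·7 − 28² = 700.
m = (402·7 − 28·56)/700 = 89/50; c = (212·56 − 28·402)/700 = 22/25.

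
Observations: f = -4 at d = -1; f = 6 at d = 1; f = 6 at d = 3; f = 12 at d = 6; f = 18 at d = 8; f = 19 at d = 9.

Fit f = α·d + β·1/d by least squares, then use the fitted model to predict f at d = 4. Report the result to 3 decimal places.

Entries of XᵀX: Σd·d = 192, Σd·1/d = 6, Σ1/d·1/d = 11233/5184.
And Σd·f = 415, Σ1/d·f = 661/36.
Normal equations: [[192, 6]; [6, 11233/5184]]·[α, β]ᵀ = [415, 661/36]ᵀ.
det = 192·(11233/5184) − 6² = 10261/27.
α = (415·(11233/5184) − 6·(661/36))/(10261/27) = 4090591/1970112; β = (192·(661/36) − 6·415)/(10261/27) = 27954/10261.
At d = 4: f̂ = (4090591/1970112)·(4) + (27954/10261)·(1/4) = 4426039/492528.

f̂ = 8.986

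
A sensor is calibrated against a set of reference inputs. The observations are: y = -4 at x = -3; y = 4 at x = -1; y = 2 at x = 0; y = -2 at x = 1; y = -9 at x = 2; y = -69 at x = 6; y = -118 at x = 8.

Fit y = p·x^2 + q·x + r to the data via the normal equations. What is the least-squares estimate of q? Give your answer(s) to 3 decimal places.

Normal-equation sums: Σx^2·x^2 = 5491, Σx^2·x = 709, Σx^2 = 115, Σx·x = 115, Σx = 13, Σ1 = 7.
For Mᵀy: Σx^2·y = -10106, Σx·y = -1370, Σy = -196.
Normal equations: [[5491, 709, 115]; [709, 115, 13]; [115, 13, 7]]·[p, q, r]ᵀ = [-10106, -1370, -196]ᵀ.
Inverting the 3×3 Gram matrix, [p, q, r]ᵀ = [-4639/2982, -1287/497, 7057/2982]ᵀ.

q = -2.590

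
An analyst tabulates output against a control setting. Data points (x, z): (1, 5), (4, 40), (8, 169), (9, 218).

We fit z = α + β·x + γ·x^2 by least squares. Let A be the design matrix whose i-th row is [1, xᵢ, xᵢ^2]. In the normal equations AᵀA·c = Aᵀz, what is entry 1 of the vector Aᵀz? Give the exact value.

Entry 1 ↔ basis 1, so (Aᵀz)_{1} = Σᵢ zᵢ = (1)·(5) + (1)·(40) + (1)·(169) + (1)·(218) = 432.

432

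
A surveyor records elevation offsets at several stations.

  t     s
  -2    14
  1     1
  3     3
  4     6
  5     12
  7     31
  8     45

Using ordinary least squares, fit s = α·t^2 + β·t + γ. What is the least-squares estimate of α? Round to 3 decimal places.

α = 1.081

Compute the Gram sums: Σt^2·t^2 = 7476, Σt^2·t = 1064, Σt^2 = 168, Σt·t = 168, Σt = 26, Σ1 = 7.
For Aᵀs: Σt^2·s = 4879, Σt·s = 643, Σs = 112.
Solving the 3×3 system (Gaussian elimination) gives α = 2831/2620, β = -45563/13100, γ = 19557/6550.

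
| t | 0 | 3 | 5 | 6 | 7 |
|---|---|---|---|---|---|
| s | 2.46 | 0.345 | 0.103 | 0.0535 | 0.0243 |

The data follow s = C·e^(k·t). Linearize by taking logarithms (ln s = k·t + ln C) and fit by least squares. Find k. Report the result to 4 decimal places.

k = -0.6494

With ln sᵢ as the transformed response and tᵢ as the regressor:
Σt = 21.0000, Σ(t)² = 119.0000, Σln s = -9.0824, Σt·ln s = -58.1472.
Equations: 119.0000·k + 21.0000·ln C = -58.1472;  21.0000·k + 5·ln C = -9.0824.
Slope k = (n·Σt·ln s − Σt·Σln s)/(n·Σ(t)² − (Σt)²) = (5·-58.1472 − 21.0000·-9.0824)/154.0000 = -0.64938; ln C = (Σln s − k·Σt)/n = 0.91092.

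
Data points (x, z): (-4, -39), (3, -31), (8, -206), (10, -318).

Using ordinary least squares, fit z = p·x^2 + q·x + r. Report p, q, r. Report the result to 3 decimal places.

The normal system AᵀA·[p, q, r]ᵀ = Aᵀz is [[14433, 1475, 189]; [1475, 189, 17]; [189, 17, 4]]·[p, q, r]ᵀ = [-45887, -4765, -594]ᵀ.
Solving the 3×3 system (Gaussian elimination) gives p = -164425/54628, q = -102283/54628, r = 45763/27314.

p = -3.010, q = -1.872, r = 1.675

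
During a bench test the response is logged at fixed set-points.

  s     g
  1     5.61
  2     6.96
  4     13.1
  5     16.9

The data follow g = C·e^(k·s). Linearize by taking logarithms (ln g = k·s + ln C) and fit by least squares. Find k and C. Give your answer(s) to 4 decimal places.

Linearized form: ln g = k·s + ln C. From the 4 transformed points,
AᵀA = [[46.0000, 12.0000]; [12.0000, 4]], rhs = [30.0319, 9.0647]ᵀ  (here Σs = 12.0000, Σ(s)² = 46.0000, Σln g = 9.0647, Σs·ln g = 30.0319).
Solving (det = 40.0000): k = 0.28380, ln C = 1.41478, so C = exp(1.41478) = 4.11557.

k = 0.2838, C = 4.1156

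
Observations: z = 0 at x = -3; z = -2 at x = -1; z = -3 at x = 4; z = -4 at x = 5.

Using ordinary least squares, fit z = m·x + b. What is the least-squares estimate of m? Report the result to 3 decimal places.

From the data, Σx·x = 51, Σx = 5, Σ1 = 4.
Moment sums: Σx·z = -30, Σz = -9.
So AᵀA·[m, b]ᵀ = Aᵀz: [[51, 5]; [5, 4]]·[m, b]ᵀ = [-30, -9]ᵀ.
Eliminating b: 4·(row 1) − 5·(row 2) gives 179·m = 4·(-30) − 5·(-9) = -75, so m = -75/179.
Then b = ((-9) − 5·(-75/179))/4 = -309/179.

m = -0.419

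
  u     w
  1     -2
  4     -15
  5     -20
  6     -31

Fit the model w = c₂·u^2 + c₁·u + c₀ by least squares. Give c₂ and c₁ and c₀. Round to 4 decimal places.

Normal-equation sums: Σu^2·u^2 = 2178, Σu^2·u = 406, Σu^2 = 78, Σu·u = 78, Σu = 16, Σ1 = 4.
Moment sums: Σu^2·w = -1858, Σu·w = -348, Σw = -68.
Solving the 3×3 system (Gaussian elimination) gives c₂ = -152/181, c₁ = 38/181, c₀ = -265/181.

c₂ = -0.8398, c₁ = 0.2099, c₀ = -1.4641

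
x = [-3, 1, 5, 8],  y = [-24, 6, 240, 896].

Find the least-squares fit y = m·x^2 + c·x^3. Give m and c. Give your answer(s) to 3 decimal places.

m = 2.025, c = 1.498

AᵀA·[m, c]ᵀ = Aᵀy reads: 4803·m + 35651·c = 63134;  35651·m + 278499·c = 489406.
(Σx^2·x^2 = 4803, Σx^2·x^3 = 35651, Σx^3·x^3 = 278499, Σx^2·y = 63134, Σx^3·y = 489406.)
Eliminating c: 278499·(row 1) − 35651·(row 2) gives 66636896·m = 278499·63134 − 35651·489406 = 134942560, so m = 4216955/2082403.
Then c = (489406 − 35651·(4216955/2082403))/278499 = 3119587/2082403.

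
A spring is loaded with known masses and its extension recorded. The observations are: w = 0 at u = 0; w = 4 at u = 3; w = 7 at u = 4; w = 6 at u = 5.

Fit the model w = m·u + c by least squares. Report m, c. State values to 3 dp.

m = 1.357, c = 0.179

From the data, Σu·u = 50, Σu = 12, Σ1 = 4.
For Mᵀw: Σu·w = 70, Σw = 17.
So MᵀM·[m, c]ᵀ = Mᵀw: [[50, 12]; [12, 4]]·[m, c]ᵀ = [70, 17]ᵀ.
Eliminating c: 4·(row 1) − 12·(row 2) gives 56·m = 4·70 − 12·17 = 76, so m = 19/14.
Then c = (17 − 12·(19/14))/4 = 5/28.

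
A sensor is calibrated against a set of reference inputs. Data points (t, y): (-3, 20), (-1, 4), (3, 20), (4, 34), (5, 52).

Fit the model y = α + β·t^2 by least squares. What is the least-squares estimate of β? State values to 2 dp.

β = 2.00

Sums needed: Σ1 = 5, Σt^2 = 60, Σt^2·t^2 = 1044.
Right-hand side: Σy = 130, Σt^2·y = 2208.
So MᵀM·[α, β]ᵀ = Mᵀy: [[5, 60]; [60, 1044]]·[α, β]ᵀ = [130, 2208]ᵀ.
Determinant 5·1044 − 60² = 1620.
α = (130·1044 − 60·2208)/1620 = 2; β = (5·2208 − 60·130)/1620 = 2.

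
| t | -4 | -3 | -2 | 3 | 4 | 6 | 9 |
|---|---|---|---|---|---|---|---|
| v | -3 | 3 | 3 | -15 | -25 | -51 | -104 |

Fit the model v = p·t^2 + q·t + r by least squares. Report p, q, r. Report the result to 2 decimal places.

p = -1.00, q = -2.82, r = 2.21

The normal system MᵀM·[p, q, r]ᵀ = Mᵀv is [[8547, 937, 171]; [937, 171, 13]; [171, 13, 7]]·[p, q, r]ᵀ = [-10804, -1390, -192]ᵀ.
Row-reducing yields p = -112747/112889, q = -637681/225778, r = 499993/225778.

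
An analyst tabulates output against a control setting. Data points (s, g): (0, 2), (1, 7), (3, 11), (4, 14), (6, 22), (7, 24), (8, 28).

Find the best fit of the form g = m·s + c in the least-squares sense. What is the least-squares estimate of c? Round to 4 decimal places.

c = 2.3958

Entries of MᵀM: Σs·s = 175, Σs = 29, Σ1 = 7.
For Mᵀg: Σs·g = 620, Σg = 108.
So MᵀM·[m, c]ᵀ = Mᵀg: [[175, 29]; [29, 7]]·[m, c]ᵀ = [620, 108]ᵀ.
Eliminating c: 7·(row 1) − 29·(row 2) gives 384·m = 7·620 − 29·108 = 1208, so m = 151/48.
Then c = (108 − 29·(151/48))/7 = 115/48.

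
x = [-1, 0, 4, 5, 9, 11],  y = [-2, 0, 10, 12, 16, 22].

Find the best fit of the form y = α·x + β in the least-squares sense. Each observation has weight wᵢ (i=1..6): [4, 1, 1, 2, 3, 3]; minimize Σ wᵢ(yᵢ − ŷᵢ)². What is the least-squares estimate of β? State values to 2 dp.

With design matrix M, MᵀWM = [[676, 70]; [70, 14]] and MᵀWy = [1326, 140]ᵀ.
Determinant 676·14 − 70² = 4564.
α = (1326·14 − 70·140)/4564 = 313/163; β = (676·140 − 70·1326)/4564 = 65/163.

β = 0.40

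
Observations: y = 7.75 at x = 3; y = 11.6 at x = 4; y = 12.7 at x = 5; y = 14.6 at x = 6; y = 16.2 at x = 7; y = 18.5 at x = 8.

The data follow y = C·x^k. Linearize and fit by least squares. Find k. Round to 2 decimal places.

With ln yᵢ as the transformed response and ln xᵢ as the regressor:
Σln x = 9.9115, Σ(ln x)² = 17.0401, Σln y = 15.4241, Σln x·ln y = 26.0284.
Equations: 17.0401·k + 9.9115·ln C = 26.0284;  9.9115·k + 6·ln C = 15.4241.
Δ = 17.0401·6 − (9.9115)² = 4.0036; k = (26.0284·6 − 9.9115·15.4241)/4.0036 = 0.82309, ln C = (17.0401·15.4241 − 9.9115·26.0284)/4.0036 = 1.21101.

k = 0.82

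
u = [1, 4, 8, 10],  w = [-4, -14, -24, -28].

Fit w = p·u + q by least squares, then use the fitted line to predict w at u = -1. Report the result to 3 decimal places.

ŵ = 0.431

With design matrix M, MᵀM = [[181, 23]; [23, 4]] and Mᵀw = [-532, -70]ᵀ.
Determinant 181·4 − 23² = 195.
p = ((-532)·4 − 23·(-70))/195 = -518/195; q = (181·(-70) − 23·(-532))/195 = -434/195.
At u = -1: ŵ = (-518/195)·(-1) + (-434/195)·(1) = 28/65.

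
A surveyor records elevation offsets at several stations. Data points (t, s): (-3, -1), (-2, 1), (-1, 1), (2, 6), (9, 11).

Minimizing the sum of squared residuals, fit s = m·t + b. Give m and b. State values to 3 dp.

Forming MᵀM = [[99, 5]; [5, 5]] and Mᵀs = [111, 18]ᵀ gives MᵀM·[m, b]ᵀ = Mᵀs.
Δ = 99·5 − 5² = 470.
m = (111·5 − 5·18)/470 = 93/94; b = (99·18 − 5·111)/470 = 1227/470.

m = 0.989, b = 2.611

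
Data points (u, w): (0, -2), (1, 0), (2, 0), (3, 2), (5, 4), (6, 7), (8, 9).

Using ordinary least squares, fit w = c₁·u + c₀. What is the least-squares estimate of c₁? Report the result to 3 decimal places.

c₁ = 1.379

The normal system XᵀX·[c₁, c₀]ᵀ = Xᵀw is [[139, 25]; [25, 7]]·[c₁, c₀]ᵀ = [140, 20]ᵀ.
Determinant 139·7 − 25² = 348.
c₁ = (140·7 − 25·20)/348 = 40/29; c₀ = (139·20 − 25·140)/348 = -60/29.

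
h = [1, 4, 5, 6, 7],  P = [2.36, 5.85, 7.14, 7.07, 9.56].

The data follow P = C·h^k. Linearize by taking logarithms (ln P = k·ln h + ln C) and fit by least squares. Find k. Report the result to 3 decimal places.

k = 0.677

With ln Pᵢ as the transformed response and ln hᵢ as the regressor:
Σln h = 6.7334, Σ(ln h)² = 11.5091, Σln P = 8.8043, Σln h·ln P = 13.5100.
Equations: 11.5091·k + 6.7334·ln C = 13.5100;  6.7334·k + 5·ln C = 8.8043.
Δ = 11.5091·5 − (6.7334)² = 12.2067; k = (13.5100·5 − 6.7334·8.8043)/12.2067 = 0.67728, ln C = (11.5091·8.8043 − 6.7334·13.5100)/12.2067 = 0.84877.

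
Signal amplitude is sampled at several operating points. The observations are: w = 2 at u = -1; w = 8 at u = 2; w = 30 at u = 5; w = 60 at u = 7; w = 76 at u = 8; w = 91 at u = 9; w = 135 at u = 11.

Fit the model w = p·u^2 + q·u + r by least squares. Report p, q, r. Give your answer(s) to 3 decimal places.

Setting ∂/∂p … = 0 gives: 28341·p + 3047·q + 345·r = 32294;  3047·p + 345·q + 41·r = 3496;  345·p + 41·q + 7·r = 402.
Solving the 3×3 system (Gaussian elimination) gives p = 240284/237209, q = 230381/237209, r = 430631/237209.

p = 1.013, q = 0.971, r = 1.815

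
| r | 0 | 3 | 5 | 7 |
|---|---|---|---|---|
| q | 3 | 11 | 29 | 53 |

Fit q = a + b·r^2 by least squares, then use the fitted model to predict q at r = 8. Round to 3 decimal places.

Compute the Gram sums: Σ1 = 4, Σr^2 = 83, Σr^2·r^2 = 3107.
Moment sums: Σq = 96, Σr^2·q = 3421.
XᵀX·[a, b]ᵀ = Xᵀq becomes [[4, 83]; [83, 3107]]·[a, b]ᵀ = [96, 3421]ᵀ.
Δ = 4·3107 − 83² = 5539.
a = (96·3107 − 83·3421)/5539 = 14329/5539; b = (4·3421 − 83·96)/5539 = 5716/5539.
At r = 8: q̂ = (14329/5539)·(1) + (5716/5539)·(64) = 380153/5539.

q̂ = 68.632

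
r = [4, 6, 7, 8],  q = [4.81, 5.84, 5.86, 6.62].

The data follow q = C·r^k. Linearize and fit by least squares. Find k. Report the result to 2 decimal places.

k = 0.43

With ln qᵢ as the transformed response and ln rᵢ as the regressor:
Σln r = 7.2034, Σ(ln r)² = 13.2429, Σln q = 6.9937, Σln r·ln q = 12.7104.
Equations: 13.2429·k + 7.2034·ln C = 12.7104;  7.2034·k + 4·ln C = 6.9937.
Solving (det = 1.0824): k = 0.42817, ln C = 0.97736.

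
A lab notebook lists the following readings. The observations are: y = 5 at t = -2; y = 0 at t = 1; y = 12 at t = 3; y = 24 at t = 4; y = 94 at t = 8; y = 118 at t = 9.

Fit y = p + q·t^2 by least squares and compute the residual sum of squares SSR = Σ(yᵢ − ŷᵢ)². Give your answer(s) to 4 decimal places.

SSR = 2.7237

Sums needed: Σ1 = 6, Σt^2 = 175, Σt^2·t^2 = 11011.
For Xᵀy: Σy = 253, Σt^2·y = 16086.
Normal equations: [[6, 175]; [175, 11011]]·[p, q]ᵀ = [253, 16086]ᵀ.
Δ = 6·11011 − 175² = 35441.
p = (253·11011 − 175·16086)/35441 = -4181/5063; q = (6·16086 − 175·253)/35441 = 7463/5063.
Residuals: -356/5063, -3282/5063, -2230/5063, 6285/5063, 2471/5063, -2888/5063; SSR = 13790/5063.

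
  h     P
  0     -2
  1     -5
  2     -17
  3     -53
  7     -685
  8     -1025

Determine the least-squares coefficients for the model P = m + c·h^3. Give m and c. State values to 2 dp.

Setting ∂/∂m … = 0 gives: 6·m + 891·c = -1787;  891·m + 380587·c = -761327.
(Σ1 = 6, Σh^3 = 891, Σh^3·h^3 = 380587, ΣP = -1787, Σh^3·P = -761327.)
Determinant 6·380587 − 891² = 1489641.
m = ((-1787)·380587 − 891·(-761327))/1489641 = -1766612/1489641; c = (6·(-761327) − 891·(-1787))/1489641 = -991915/496547.

m = -1.19, c = -2.00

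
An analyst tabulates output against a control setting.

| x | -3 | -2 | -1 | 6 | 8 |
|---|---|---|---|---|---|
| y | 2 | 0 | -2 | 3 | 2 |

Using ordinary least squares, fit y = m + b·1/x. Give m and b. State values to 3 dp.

m = 2.203, b = 3.901

Setting ∂/∂m … = 0 gives: 5·m + (-37/24)·b = 5;  (-37/24)·m + (809/576)·b = 25/12.
Δ = 5·(809/576) − (-37/24)² = 223/48.
m = (5·(809/576) − (-37/24)·(25/12))/(223/48) = 1965/892; b = (5·(25/12) − (-37/24)·5)/(223/48) = 870/223.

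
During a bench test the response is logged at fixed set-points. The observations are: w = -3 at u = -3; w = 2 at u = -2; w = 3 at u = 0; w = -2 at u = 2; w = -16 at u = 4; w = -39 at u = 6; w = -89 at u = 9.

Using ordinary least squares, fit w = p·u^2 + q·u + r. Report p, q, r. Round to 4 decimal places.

p = -1.0480, q = -0.8732, r = 3.8812

Forming AᵀA = [[8226, 982, 150]; [982, 150, 16]; [150, 16, 7]] and Aᵀw = [-8896, -1098, -144]ᵀ gives AᵀA·[p, q, r]ᵀ = Aᵀw.
Solving the 3×3 system (Gaussian elimination) gives p = -293375/279944, q = -244457/279944, r = 543259/139972.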